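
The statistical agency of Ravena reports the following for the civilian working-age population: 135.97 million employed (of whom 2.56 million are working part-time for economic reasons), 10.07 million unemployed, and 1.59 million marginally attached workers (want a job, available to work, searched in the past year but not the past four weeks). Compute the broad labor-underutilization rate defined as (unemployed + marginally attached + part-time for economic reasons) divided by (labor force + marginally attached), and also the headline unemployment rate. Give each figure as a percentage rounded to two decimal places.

Broad underutilization rate ≈ 9.63%; headline unemployment rate ≈ 6.90%.

Labor force = 135.97 + 10.07 = 146.04 million.
Numerator = 10.07 + 1.59 + 2.56 = 14.22 million.
Denominator = 146.04 + 1.59 = 147.63 million.
Broad rate = 14.22 / 147.63 = 9.63%.
Headline unemployment rate = 10.07 / 146.04 = 6.90%.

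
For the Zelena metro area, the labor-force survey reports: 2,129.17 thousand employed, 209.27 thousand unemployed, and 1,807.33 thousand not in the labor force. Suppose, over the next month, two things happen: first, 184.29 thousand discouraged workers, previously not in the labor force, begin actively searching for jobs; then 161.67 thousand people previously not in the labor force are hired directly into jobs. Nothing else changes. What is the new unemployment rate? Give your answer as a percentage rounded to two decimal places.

Initially, labor force = 2,129.17 + 209.27 = 2,338.44 thousand, so u = 209.27/2,338.44 = 8.95%.
After the first change, unemployed and labor force both rise by 184.29 → E = 2,129.17, U = 393.56, labor force = 2,522.73 thousand.
After the second change, employed and labor force both rise by 161.67; unemployed unchanged → E = 2,290.84, U = 393.56, labor force = 2,684.40 thousand.
New unemployment rate = 393.56 / 2,684.40 = 14.66%.

New unemployment rate ≈ 14.66%.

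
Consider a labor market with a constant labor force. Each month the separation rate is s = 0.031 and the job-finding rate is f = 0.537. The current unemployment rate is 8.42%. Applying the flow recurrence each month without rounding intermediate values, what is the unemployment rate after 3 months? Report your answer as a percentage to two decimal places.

Unemployment rate after three months ≈ 5.70%.

With a fixed labor force, u_{t+1} = u_t + s·(1−u_t) − f·u_t = u_t·(1−s−f) + s.
Here 1−s−f = 0.432 and s = 0.031.
u_1 = 0.084200 × 0.432 + 0.031 = 0.067374.
u_2 = 0.067374 × 0.432 + 0.031 = 0.060106.
u_3 = 0.060106 × 0.432 + 0.031 = 0.056966.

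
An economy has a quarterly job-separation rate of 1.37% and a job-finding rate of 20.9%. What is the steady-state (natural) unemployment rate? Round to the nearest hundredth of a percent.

Steady-state unemployment rate ≈ 6.15%.

At steady state the flows balance: s·E = f·U, so U/(E+U) = s/(s+f).
u* = 1.37 / (1.37 + 20.9) = 1.37 / 22.27 = 6.15%.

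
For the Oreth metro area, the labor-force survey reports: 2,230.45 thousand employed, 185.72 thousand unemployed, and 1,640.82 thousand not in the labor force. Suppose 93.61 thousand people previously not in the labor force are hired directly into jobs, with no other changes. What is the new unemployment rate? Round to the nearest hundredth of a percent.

New unemployment rate ≈ 7.40%.

Initially, labor force = 2,230.45 + 185.72 = 2,416.17 thousand, so u = 185.72/2,416.17 = 7.69%.
After the change, employed and labor force both rise by 93.61; unemployed unchanged → E = 2,324.06, U = 185.72, labor force = 2,509.78 thousand.
New unemployment rate = 185.72 / 2,509.78 = 7.40%.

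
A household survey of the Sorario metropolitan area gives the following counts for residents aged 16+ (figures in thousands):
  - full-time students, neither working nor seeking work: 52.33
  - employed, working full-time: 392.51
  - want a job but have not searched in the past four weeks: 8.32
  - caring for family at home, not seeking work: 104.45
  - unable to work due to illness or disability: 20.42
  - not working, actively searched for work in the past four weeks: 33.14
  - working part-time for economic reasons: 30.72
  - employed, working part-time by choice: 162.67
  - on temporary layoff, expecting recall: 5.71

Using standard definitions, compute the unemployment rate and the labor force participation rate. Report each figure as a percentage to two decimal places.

Employed = 392.51 + 30.72 + 162.67 = 585.90 thousand (anyone who worked, including part-time for economic reasons, counts as employed).
Unemployed = 33.14 + 5.71 = 38.85 thousand (jobless and actively searching, or on temporary layoff).
Labor force = 585.90 + 38.85 = 624.75 thousand.
Not in labor force = 52.33 + 8.32 + 104.45 + 20.42 = 185.52 thousand (those not working and not actively searching are outside the labor force — including those who want a job but have given up searching).
Civilian working-age population = 624.75 + 185.52 = 810.27 thousand.
Unemployment rate = 38.85 / 624.75 = 6.22%.
Labor force participation rate = 624.75 / 810.27 = 77.10%.

Unemployment rate ≈ 6.22%; labor force participation rate ≈ 77.10%.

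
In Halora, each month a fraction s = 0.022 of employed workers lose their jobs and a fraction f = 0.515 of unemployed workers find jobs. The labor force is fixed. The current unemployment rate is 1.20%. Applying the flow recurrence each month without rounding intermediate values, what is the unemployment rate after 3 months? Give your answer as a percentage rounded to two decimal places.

With a fixed labor force, u_{t+1} = u_t + s·(1−u_t) − f·u_t = u_t·(1−s−f) + s.
Here 1−s−f = 0.463 and s = 0.022.
u_1 = 0.012000 × 0.463 + 0.022 = 0.027556.
u_2 = 0.027556 × 0.463 + 0.022 = 0.034758.
u_3 = 0.034758 × 0.463 + 0.022 = 0.038093.

Unemployment rate after three months ≈ 3.81%.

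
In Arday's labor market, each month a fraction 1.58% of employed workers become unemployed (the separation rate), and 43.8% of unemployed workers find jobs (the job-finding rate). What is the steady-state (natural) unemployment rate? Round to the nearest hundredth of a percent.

Steady-state unemployment rate ≈ 3.48%.

At steady state the flows balance: s·E = f·U, so U/(E+U) = s/(s+f).
u* = 1.58 / (1.58 + 43.8) = 1.58 / 45.38 = 3.48%.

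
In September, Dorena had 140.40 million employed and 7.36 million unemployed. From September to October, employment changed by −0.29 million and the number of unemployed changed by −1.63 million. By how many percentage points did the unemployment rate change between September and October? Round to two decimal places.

September: labor force = 140.40 + 7.36 = 147.76; u = 7.36/147.76 = 4.98%.
October: labor force = 140.11 + 5.73 = 145.84; u = 5.73/145.84 = 3.93%.
Change = 3.93% − 4.98% = −1.05 pp.

The unemployment rate changed by −1.05 percentage points.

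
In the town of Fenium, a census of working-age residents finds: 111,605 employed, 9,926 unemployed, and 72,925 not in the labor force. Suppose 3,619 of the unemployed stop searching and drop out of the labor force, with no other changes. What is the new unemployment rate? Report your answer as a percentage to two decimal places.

New unemployment rate ≈ 5.35%.

Initially, labor force = 111,605 + 9,926 = 121,531, so u = 9,926/121,531 = 8.17%.
After the change, unemployed and labor force both fall by 3,619 → E = 111,605, U = 6,307, labor force = 117,912.
New unemployment rate = 6,307 / 117,912 = 5.35%.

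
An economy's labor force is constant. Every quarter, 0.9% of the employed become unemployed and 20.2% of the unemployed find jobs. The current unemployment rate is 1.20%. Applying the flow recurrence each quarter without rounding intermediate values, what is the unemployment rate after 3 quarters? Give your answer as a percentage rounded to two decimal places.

Unemployment rate after three quarters ≈ 2.76%.

With a fixed labor force, u_{t+1} = u_t + s·(1−u_t) − f·u_t = u_t·(1−s−f) + s.
Here 1−s−f = 0.789 and s = 0.009.
u_1 = 0.012000 × 0.789 + 0.009 = 0.018468.
u_2 = 0.018468 × 0.789 + 0.009 = 0.023571.
u_3 = 0.023571 × 0.789 + 0.009 = 0.027598.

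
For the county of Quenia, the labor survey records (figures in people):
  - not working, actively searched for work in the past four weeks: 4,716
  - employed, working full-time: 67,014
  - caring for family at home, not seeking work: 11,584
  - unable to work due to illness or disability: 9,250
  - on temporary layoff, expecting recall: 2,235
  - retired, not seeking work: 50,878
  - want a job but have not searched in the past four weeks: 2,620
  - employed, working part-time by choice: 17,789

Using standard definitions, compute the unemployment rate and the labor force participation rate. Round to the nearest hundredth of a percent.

Employed = 67,014 + 17,789 = 84,803.
Unemployed = 4,716 + 2,235 = 6,951 (jobless and actively searching, or on temporary layoff).
Labor force = 84,803 + 6,951 = 91,754.
Not in labor force = 11,584 + 9,250 + 50,878 + 2,620 = 74,332 (those not working and not actively searching are outside the labor force — including those who want a job but have given up searching).
Civilian working-age population = 91,754 + 74,332 = 166,086.
Unemployment rate = 6,951 / 91,754 = 7.58%.
Labor force participation rate = 91,754 / 166,086 = 55.24%.

Unemployment rate ≈ 7.58%; labor force participation rate ≈ 55.24%.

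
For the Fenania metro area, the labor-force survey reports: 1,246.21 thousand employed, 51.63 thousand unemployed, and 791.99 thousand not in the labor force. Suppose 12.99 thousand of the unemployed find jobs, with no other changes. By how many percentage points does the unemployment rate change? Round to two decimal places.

The unemployment rate changes by −1.00 percentage points.

Initially, labor force = 1,246.21 + 51.63 = 1,297.84 thousand, so u = 51.63/1,297.84 = 3.98%.
After the change, unemployed falls and employed rises by 12.99; labor force unchanged → E = 1,259.20, U = 38.64, labor force = 1,297.84 thousand.
New unemployment rate = 38.64 / 1,297.84 = 2.98%.
Change = 2.98% − 3.98% = −1.00 percentage points.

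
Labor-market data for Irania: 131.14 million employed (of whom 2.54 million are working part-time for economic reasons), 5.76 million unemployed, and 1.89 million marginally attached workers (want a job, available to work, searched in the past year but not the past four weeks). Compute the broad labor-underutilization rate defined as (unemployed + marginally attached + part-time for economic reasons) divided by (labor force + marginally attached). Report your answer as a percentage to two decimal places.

Broad underutilization rate ≈ 7.34%.

Labor force = 131.14 + 5.76 = 136.90 million.
Numerator = 5.76 + 1.89 + 2.54 = 10.19 million.
Denominator = 136.90 + 1.89 = 138.79 million.
Broad rate = 10.19 / 138.79 = 7.34%.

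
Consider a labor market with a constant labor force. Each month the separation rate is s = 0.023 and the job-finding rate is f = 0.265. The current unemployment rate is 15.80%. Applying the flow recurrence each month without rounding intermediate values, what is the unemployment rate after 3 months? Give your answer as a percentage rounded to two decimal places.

With a fixed labor force, u_{t+1} = u_t + s·(1−u_t) − f·u_t = u_t·(1−s−f) + s.
Here 1−s−f = 0.712 and s = 0.023.
u_1 = 0.158000 × 0.712 + 0.023 = 0.135496.
u_2 = 0.135496 × 0.712 + 0.023 = 0.119473.
u_3 = 0.119473 × 0.712 + 0.023 = 0.108065.

Unemployment rate after three months ≈ 10.81%.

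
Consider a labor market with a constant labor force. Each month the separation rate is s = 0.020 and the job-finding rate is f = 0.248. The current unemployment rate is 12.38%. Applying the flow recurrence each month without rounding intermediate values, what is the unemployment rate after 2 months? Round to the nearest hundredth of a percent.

With a fixed labor force, u_{t+1} = u_t + s·(1−u_t) − f·u_t = u_t·(1−s−f) + s.
Here 1−s−f = 0.732 and s = 0.020.
u_1 = 0.123800 × 0.732 + 0.020 = 0.110622.
u_2 = 0.110622 × 0.732 + 0.020 = 0.100975.

Unemployment rate after two months ≈ 10.10%.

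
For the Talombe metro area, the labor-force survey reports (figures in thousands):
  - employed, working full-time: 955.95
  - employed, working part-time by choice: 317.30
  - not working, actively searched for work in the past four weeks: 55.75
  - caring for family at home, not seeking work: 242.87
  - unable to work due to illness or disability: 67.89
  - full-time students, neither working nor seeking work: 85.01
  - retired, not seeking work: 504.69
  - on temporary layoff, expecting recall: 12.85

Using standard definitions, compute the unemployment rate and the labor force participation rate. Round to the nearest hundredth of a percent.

Unemployment rate ≈ 5.11%; labor force participation rate ≈ 59.84%.

Employed = 955.95 + 317.30 = 1,273.25 thousand.
Unemployed = 55.75 + 12.85 = 68.60 thousand (jobless and actively searching, or on temporary layoff).
Labor force = 1,273.25 + 68.60 = 1,341.85 thousand.
Not in labor force = 242.87 + 67.89 + 85.01 + 504.69 = 900.46 thousand (those not working and not actively searching are outside the labor force).
Civilian working-age population = 1,341.85 + 900.46 = 2,242.31 thousand.
Unemployment rate = 68.60 / 1,341.85 = 5.11%.
Labor force participation rate = 1,341.85 / 2,242.31 = 59.84%.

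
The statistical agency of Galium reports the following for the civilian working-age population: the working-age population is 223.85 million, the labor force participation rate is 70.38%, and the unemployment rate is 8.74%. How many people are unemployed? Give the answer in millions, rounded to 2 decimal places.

Labor force = 0.7038 × 223.85 = 157.55 million.
Unemployed = 0.0874 × 157.55 ≈ 13.77 million.

About 13.77 million are unemployed.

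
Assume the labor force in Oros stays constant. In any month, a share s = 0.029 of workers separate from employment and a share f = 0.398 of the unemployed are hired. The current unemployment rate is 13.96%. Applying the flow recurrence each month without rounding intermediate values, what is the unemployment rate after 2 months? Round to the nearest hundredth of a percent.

With a fixed labor force, u_{t+1} = u_t + s·(1−u_t) − f·u_t = u_t·(1−s−f) + s.
Here 1−s−f = 0.573 and s = 0.029.
u_1 = 0.139600 × 0.573 + 0.029 = 0.108991.
u_2 = 0.108991 × 0.573 + 0.029 = 0.091452.

Unemployment rate after two months ≈ 9.15%.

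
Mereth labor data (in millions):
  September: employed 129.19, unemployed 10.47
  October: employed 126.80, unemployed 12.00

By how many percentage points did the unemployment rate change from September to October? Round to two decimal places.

September: labor force = 129.19 + 10.47 = 139.66; u = 10.47/139.66 = 7.50%.
October: labor force = 126.80 + 12.00 = 138.80; u = 12.00/138.80 = 8.65%.
Change = 8.65% − 7.50% = +1.15 pp.

The unemployment rate changed by +1.15 percentage points.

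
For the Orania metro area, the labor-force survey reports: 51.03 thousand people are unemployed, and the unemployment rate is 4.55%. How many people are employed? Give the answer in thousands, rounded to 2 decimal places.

About 1,070.51 thousand are employed.

Labor force = U / u = 51.03 / 0.0455 ≈ 1,121.54 thousand.
Employed = labor force − unemployed = 1,121.54 − 51.03 = 1,070.51 thousand.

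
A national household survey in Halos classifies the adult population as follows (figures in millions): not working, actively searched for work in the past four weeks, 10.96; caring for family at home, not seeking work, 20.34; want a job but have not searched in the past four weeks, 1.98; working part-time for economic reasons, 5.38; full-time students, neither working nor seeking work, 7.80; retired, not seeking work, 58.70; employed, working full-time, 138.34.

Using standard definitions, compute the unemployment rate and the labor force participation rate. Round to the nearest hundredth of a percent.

Unemployment rate ≈ 7.09%; labor force participation rate ≈ 63.52%.

Employed = 5.38 + 138.34 = 143.72 million (anyone who worked, including part-time for economic reasons, counts as employed).
Unemployed = 10.96 million.
Labor force = 143.72 + 10.96 = 154.68 million.
Not in labor force = 20.34 + 1.98 + 7.80 + 58.70 = 88.82 million (those not working and not actively searching are outside the labor force — including those who want a job but have given up searching).
Civilian working-age population = 154.68 + 88.82 = 243.50 million.
Unemployment rate = 10.96 / 154.68 = 7.09%.
Labor force participation rate = 154.68 / 243.50 = 63.52%.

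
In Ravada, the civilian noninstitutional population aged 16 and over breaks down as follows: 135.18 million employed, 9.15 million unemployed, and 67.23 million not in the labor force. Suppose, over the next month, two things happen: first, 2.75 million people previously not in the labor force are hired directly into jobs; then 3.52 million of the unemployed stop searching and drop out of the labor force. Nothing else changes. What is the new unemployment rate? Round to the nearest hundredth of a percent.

New unemployment rate ≈ 3.92%.

Initially, labor force = 135.18 + 9.15 = 144.33 million, so u = 9.15/144.33 = 6.34%.
After the first change, employed and labor force both rise by 2.75; unemployed unchanged → E = 137.93, U = 9.15, labor force = 147.08 million.
After the second change, unemployed and labor force both fall by 3.52 → E = 137.93, U = 5.63, labor force = 143.56 million.
New unemployment rate = 5.63 / 143.56 = 3.92%.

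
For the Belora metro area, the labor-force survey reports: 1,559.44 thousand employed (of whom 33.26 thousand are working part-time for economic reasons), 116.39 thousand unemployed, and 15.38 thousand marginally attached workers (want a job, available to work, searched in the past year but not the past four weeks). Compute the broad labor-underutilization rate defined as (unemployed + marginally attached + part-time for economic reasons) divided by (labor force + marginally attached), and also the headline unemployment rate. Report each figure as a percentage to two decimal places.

Broad underutilization rate ≈ 9.76%; headline unemployment rate ≈ 6.95%.

Labor force = 1,559.44 + 116.39 = 1,675.83 thousand.
Numerator = 116.39 + 15.38 + 33.26 = 165.03 thousand.
Denominator = 1,675.83 + 15.38 = 1,691.21 thousand.
Broad rate = 165.03 / 1,691.21 = 9.76%.
Headline unemployment rate = 116.39 / 1,675.83 = 6.95%.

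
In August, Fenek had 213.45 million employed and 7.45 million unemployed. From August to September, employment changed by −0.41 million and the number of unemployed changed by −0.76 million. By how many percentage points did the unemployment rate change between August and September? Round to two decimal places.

The unemployment rate changed by −0.33 percentage points.

August: labor force = 213.45 + 7.45 = 220.90; u = 7.45/220.90 = 3.37%.
September: labor force = 213.04 + 6.69 = 219.73; u = 6.69/219.73 = 3.04%.
Change = 3.04% − 3.37% = −0.33 pp.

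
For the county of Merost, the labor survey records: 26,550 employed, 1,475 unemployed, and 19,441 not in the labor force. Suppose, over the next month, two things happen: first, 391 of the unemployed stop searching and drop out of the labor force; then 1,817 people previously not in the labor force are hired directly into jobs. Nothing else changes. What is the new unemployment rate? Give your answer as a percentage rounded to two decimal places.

New unemployment rate ≈ 3.68%.

Initially, labor force = 26,550 + 1,475 = 28,025, so u = 1,475/28,025 = 5.26%.
After the first change, unemployed and labor force both fall by 391 → E = 26,550, U = 1,084, labor force = 27,634.
After the second change, employed and labor force both rise by 1,817; unemployed unchanged → E = 28,367, U = 1,084, labor force = 29,451.
New unemployment rate = 1,084 / 29,451 = 3.68%.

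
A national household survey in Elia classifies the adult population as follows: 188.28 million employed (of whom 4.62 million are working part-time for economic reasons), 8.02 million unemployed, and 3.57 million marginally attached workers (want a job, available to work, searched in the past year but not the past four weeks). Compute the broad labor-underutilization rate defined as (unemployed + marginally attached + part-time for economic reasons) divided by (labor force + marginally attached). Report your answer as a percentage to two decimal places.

Labor force = 188.28 + 8.02 = 196.30 million.
Numerator = 8.02 + 3.57 + 4.62 = 16.21 million.
Denominator = 196.30 + 3.57 = 199.87 million.
Broad rate = 16.21 / 199.87 = 8.11%.

Broad underutilization rate ≈ 8.11%.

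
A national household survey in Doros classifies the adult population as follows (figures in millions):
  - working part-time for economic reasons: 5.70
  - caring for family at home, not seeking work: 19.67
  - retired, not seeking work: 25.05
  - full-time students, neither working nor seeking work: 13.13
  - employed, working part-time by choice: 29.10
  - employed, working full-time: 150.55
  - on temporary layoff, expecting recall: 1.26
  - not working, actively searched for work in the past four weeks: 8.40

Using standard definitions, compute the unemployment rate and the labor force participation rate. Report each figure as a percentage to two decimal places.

Employed = 5.70 + 29.10 + 150.55 = 185.35 million (anyone who worked, including part-time for economic reasons, counts as employed).
Unemployed = 1.26 + 8.40 = 9.66 million (jobless and actively searching, or on temporary layoff).
Labor force = 185.35 + 9.66 = 195.01 million.
Not in labor force = 19.67 + 25.05 + 13.13 = 57.85 million (those not working and not actively searching are outside the labor force).
Civilian working-age population = 195.01 + 57.85 = 252.86 million.
Unemployment rate = 9.66 / 195.01 = 4.95%.
Labor force participation rate = 195.01 / 252.86 = 77.12%.

Unemployment rate ≈ 4.95%; labor force participation rate ≈ 77.12%.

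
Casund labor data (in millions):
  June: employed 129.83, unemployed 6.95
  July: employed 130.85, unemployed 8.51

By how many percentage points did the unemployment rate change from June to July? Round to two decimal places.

The unemployment rate changed by +1.03 percentage points.

June: labor force = 129.83 + 6.95 = 136.78; u = 6.95/136.78 = 5.08%.
July: labor force = 130.85 + 8.51 = 139.36; u = 8.51/139.36 = 6.11%.
Change = 6.11% − 5.08% = +1.03 pp.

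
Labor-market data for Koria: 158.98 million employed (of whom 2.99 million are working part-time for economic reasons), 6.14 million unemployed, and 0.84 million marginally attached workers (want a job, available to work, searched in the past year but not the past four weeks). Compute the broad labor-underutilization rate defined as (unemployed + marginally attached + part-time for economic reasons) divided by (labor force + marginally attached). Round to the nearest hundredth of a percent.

Broad underutilization rate ≈ 6.01%.

Labor force = 158.98 + 6.14 = 165.12 million.
Numerator = 6.14 + 0.84 + 2.99 = 9.97 million.
Denominator = 165.12 + 0.84 = 165.96 million.
Broad rate = 9.97 / 165.96 = 6.01%.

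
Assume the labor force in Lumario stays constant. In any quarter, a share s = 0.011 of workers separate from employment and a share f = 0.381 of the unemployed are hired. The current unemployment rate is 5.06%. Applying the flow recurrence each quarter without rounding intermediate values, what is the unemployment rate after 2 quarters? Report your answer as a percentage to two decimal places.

With a fixed labor force, u_{t+1} = u_t + s·(1−u_t) − f·u_t = u_t·(1−s−f) + s.
Here 1−s−f = 0.608 and s = 0.011.
u_1 = 0.050600 × 0.608 + 0.011 = 0.041765.
u_2 = 0.041765 × 0.608 + 0.011 = 0.036393.

Unemployment rate after two quarters ≈ 3.64%.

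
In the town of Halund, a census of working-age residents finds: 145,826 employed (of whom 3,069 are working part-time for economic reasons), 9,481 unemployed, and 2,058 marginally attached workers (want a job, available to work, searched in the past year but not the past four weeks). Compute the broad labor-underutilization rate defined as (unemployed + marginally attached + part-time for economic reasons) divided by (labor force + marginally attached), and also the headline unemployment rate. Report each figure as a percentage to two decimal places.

Broad underutilization rate ≈ 9.28%; headline unemployment rate ≈ 6.10%.

Labor force = 145,826 + 9,481 = 155,307.
Numerator = 9,481 + 2,058 + 3,069 = 14,608.
Denominator = 155,307 + 2,058 = 157,365.
Broad rate = 14,608 / 157,365 = 9.28%.
Headline unemployment rate = 9,481 / 155,307 = 6.10%.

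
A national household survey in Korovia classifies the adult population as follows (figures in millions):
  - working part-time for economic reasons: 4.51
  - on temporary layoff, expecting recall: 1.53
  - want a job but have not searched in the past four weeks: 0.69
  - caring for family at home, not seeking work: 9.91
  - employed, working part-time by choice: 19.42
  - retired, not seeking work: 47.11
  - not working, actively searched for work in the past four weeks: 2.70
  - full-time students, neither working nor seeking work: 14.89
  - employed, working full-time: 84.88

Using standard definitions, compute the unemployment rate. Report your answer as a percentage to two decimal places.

Employed = 4.51 + 19.42 + 84.88 = 108.81 million (anyone who worked, including part-time for economic reasons, counts as employed).
Unemployed = 1.53 + 2.70 = 4.23 million (jobless and actively searching, or on temporary layoff).
Labor force = 108.81 + 4.23 = 113.04 million.
Unemployment rate = 4.23 / 113.04 = 3.74%.

Unemployment rate ≈ 3.74%.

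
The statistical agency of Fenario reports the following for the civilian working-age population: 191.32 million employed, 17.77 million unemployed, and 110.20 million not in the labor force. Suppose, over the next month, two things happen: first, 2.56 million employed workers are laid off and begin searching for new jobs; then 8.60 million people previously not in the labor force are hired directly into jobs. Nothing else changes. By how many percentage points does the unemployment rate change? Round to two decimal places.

Initially, labor force = 191.32 + 17.77 = 209.09 million, so u = 17.77/209.09 = 8.50%.
After the first change, employed falls and unemployed rises by 2.56; labor force unchanged → E = 188.76, U = 20.33, labor force = 209.09 million.
After the second change, employed and labor force both rise by 8.60; unemployed unchanged → E = 197.36, U = 20.33, labor force = 217.69 million.
New unemployment rate = 20.33 / 217.69 = 9.34%.
Change = 9.34% − 8.50% = +0.84 percentage points.

The unemployment rate changes by +0.84 percentage points.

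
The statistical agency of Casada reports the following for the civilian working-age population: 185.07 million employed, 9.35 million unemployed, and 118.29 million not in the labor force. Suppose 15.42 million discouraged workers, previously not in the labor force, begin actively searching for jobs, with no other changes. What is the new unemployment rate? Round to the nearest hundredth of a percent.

Initially, labor force = 185.07 + 9.35 = 194.42 million, so u = 9.35/194.42 = 4.81%.
After the change, unemployed and labor force both rise by 15.42 → E = 185.07, U = 24.77, labor force = 209.84 million.
New unemployment rate = 24.77 / 209.84 = 11.80%.

New unemployment rate ≈ 11.80%.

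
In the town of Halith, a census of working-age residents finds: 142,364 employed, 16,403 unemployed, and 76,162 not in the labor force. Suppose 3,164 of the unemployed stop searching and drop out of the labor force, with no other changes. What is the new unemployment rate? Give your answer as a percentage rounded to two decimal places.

New unemployment rate ≈ 8.51%.

Initially, labor force = 142,364 + 16,403 = 158,767, so u = 16,403/158,767 = 10.33%.
After the change, unemployed and labor force both fall by 3,164 → E = 142,364, U = 13,239, labor force = 155,603.
New unemployment rate = 13,239 / 155,603 = 8.51%.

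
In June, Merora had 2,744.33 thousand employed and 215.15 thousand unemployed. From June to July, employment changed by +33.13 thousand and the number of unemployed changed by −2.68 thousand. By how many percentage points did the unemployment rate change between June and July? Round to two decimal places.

June: labor force = 2,744.33 + 215.15 = 2,959.48; u = 215.15/2,959.48 = 7.27%.
July: labor force = 2,777.46 + 212.47 = 2,989.93; u = 212.47/2,989.93 = 7.11%.
Change = 7.11% − 7.27% = −0.16 pp.

The unemployment rate changed by −0.16 percentage points.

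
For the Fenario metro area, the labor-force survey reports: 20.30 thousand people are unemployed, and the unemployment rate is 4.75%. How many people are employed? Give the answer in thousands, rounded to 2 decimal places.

About 407.07 thousand are employed.

Labor force = U / u = 20.30 / 0.0475 ≈ 427.37 thousand.
Employed = labor force − unemployed = 427.37 − 20.30 = 407.07 thousand.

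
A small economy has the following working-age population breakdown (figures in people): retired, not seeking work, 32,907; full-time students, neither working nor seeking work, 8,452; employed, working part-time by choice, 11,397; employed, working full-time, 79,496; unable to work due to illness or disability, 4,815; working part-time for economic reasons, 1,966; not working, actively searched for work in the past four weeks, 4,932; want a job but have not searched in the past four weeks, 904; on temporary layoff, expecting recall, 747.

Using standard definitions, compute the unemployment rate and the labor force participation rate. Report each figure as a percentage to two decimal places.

Unemployment rate ≈ 5.76%; labor force participation rate ≈ 67.67%.

Employed = 11,397 + 79,496 + 1,966 = 92,859 (anyone who worked, including part-time for economic reasons, counts as employed).
Unemployed = 4,932 + 747 = 5,679 (jobless and actively searching, or on temporary layoff).
Labor force = 92,859 + 5,679 = 98,538.
Not in labor force = 32,907 + 8,452 + 4,815 + 904 = 47,078 (those not working and not actively searching are outside the labor force — including those who want a job but have given up searching).
Civilian working-age population = 98,538 + 47,078 = 145,616.
Unemployment rate = 5,679 / 98,538 = 5.76%.
Labor force participation rate = 98,538 / 145,616 = 67.67%.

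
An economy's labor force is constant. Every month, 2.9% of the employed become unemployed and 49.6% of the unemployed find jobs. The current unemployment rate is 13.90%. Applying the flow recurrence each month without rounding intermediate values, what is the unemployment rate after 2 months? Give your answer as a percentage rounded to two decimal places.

With a fixed labor force, u_{t+1} = u_t + s·(1−u_t) − f·u_t = u_t·(1−s−f) + s.
Here 1−s−f = 0.475 and s = 0.029.
u_1 = 0.139000 × 0.475 + 0.029 = 0.095025.
u_2 = 0.095025 × 0.475 + 0.029 = 0.074137.

Unemployment rate after two months ≈ 7.41%.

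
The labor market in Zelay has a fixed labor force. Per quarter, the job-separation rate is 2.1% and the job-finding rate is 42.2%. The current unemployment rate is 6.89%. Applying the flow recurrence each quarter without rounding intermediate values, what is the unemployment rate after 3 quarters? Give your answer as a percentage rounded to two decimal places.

Unemployment rate after three quarters ≈ 5.11%.

With a fixed labor force, u_{t+1} = u_t + s·(1−u_t) − f·u_t = u_t·(1−s−f) + s.
Here 1−s−f = 0.557 and s = 0.021.
u_1 = 0.068900 × 0.557 + 0.021 = 0.059377.
u_2 = 0.059377 × 0.557 + 0.021 = 0.054073.
u_3 = 0.054073 × 0.557 + 0.021 = 0.051119.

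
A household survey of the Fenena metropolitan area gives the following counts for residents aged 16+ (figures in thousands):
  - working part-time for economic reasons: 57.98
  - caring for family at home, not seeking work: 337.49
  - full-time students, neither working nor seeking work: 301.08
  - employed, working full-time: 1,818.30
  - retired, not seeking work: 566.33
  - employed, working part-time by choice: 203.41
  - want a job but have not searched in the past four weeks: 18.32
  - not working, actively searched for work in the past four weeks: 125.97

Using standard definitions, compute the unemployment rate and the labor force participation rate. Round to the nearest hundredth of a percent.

Employed = 57.98 + 1,818.30 + 203.41 = 2,079.69 thousand (anyone who worked, including part-time for economic reasons, counts as employed).
Unemployed = 125.97 thousand.
Labor force = 2,079.69 + 125.97 = 2,205.66 thousand.
Not in labor force = 337.49 + 301.08 + 566.33 + 18.32 = 1,223.22 thousand (those not working and not actively searching are outside the labor force — including those who want a job but have given up searching).
Civilian working-age population = 2,205.66 + 1,223.22 = 3,428.88 thousand.
Unemployment rate = 125.97 / 2,205.66 = 5.71%.
Labor force participation rate = 2,205.66 / 3,428.88 = 64.33%.

Unemployment rate ≈ 5.71%; labor force participation rate ≈ 64.33%.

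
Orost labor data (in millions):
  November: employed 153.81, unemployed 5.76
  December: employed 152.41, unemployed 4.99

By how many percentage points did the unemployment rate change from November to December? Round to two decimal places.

November: labor force = 153.81 + 5.76 = 159.57; u = 5.76/159.57 = 3.61%.
December: labor force = 152.41 + 4.99 = 157.40; u = 4.99/157.40 = 3.17%.
Change = 3.17% − 3.61% = −0.44 pp.

The unemployment rate changed by −0.44 percentage points.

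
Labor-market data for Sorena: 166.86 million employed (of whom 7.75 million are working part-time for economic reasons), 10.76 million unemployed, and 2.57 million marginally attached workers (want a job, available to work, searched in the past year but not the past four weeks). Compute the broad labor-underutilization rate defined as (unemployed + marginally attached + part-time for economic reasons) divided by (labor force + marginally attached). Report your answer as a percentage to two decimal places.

Broad underutilization rate ≈ 11.70%.

Labor force = 166.86 + 10.76 = 177.62 million.
Numerator = 10.76 + 2.57 + 7.75 = 21.08 million.
Denominator = 177.62 + 2.57 = 180.19 million.
Broad rate = 21.08 / 180.19 = 11.70%.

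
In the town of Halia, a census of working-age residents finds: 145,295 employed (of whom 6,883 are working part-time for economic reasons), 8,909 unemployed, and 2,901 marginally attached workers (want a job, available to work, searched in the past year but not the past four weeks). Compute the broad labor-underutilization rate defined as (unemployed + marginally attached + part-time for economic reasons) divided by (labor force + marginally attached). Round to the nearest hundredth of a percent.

Broad underutilization rate ≈ 11.90%.

Labor force = 145,295 + 8,909 = 154,204.
Numerator = 8,909 + 2,901 + 6,883 = 18,693.
Denominator = 154,204 + 2,901 = 157,105.
Broad rate = 18,693 / 157,105 = 11.90%.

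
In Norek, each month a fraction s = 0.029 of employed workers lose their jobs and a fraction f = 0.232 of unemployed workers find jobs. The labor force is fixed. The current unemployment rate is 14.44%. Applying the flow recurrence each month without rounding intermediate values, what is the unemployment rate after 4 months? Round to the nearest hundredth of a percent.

Unemployment rate after four months ≈ 12.10%.

With a fixed labor force, u_{t+1} = u_t + s·(1−u_t) − f·u_t = u_t·(1−s−f) + s.
Here 1−s−f = 0.739 and s = 0.029.
u_1 = 0.144400 × 0.739 + 0.029 = 0.135712.
u_2 = 0.135712 × 0.739 + 0.029 = 0.129291.
u_3 = 0.129291 × 0.739 + 0.029 = 0.124546.
u_4 = 0.124546 × 0.739 + 0.029 = 0.121039.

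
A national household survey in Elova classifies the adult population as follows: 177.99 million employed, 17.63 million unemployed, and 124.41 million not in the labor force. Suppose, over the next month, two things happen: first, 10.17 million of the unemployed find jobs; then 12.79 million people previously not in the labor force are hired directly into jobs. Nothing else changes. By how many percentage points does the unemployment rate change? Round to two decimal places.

The unemployment rate changes by −5.43 percentage points.

Initially, labor force = 177.99 + 17.63 = 195.62 million, so u = 17.63/195.62 = 9.01%.
After the first change, unemployed falls and employed rises by 10.17; labor force unchanged → E = 188.16, U = 7.46, labor force = 195.62 million.
After the second change, employed and labor force both rise by 12.79; unemployed unchanged → E = 200.95, U = 7.46, labor force = 208.41 million.
New unemployment rate = 7.46 / 208.41 = 3.58%.
Change = 3.58% − 9.01% = −5.43 percentage points.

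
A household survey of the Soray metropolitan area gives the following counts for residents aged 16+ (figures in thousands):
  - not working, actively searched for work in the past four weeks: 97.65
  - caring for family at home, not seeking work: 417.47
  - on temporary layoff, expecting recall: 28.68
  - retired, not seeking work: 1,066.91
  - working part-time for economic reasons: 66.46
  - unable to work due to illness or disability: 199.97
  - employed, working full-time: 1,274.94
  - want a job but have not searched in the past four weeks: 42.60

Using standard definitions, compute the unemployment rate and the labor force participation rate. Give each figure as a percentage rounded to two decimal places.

Employed = 66.46 + 1,274.94 = 1,341.40 thousand (anyone who worked, including part-time for economic reasons, counts as employed).
Unemployed = 97.65 + 28.68 = 126.33 thousand (jobless and actively searching, or on temporary layoff).
Labor force = 1,341.40 + 126.33 = 1,467.73 thousand.
Not in labor force = 417.47 + 1,066.91 + 199.97 + 42.60 = 1,726.95 thousand (those not working and not actively searching are outside the labor force — including those who want a job but have given up searching).
Civilian working-age population = 1,467.73 + 1,726.95 = 3,194.68 thousand.
Unemployment rate = 126.33 / 1,467.73 = 8.61%.
Labor force participation rate = 1,467.73 / 3,194.68 = 45.94%.

Unemployment rate ≈ 8.61%; labor force participation rate ≈ 45.94%.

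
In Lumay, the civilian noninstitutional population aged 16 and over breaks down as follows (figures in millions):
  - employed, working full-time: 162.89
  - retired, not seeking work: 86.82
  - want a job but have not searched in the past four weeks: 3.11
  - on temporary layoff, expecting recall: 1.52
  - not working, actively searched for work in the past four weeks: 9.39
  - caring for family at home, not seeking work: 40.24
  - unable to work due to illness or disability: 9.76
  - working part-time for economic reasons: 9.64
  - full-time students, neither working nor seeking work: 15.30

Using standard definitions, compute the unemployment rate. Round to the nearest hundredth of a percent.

Unemployment rate ≈ 5.95%.

Employed = 162.89 + 9.64 = 172.53 million (anyone who worked, including part-time for economic reasons, counts as employed).
Unemployed = 1.52 + 9.39 = 10.91 million (jobless and actively searching, or on temporary layoff).
Labor force = 172.53 + 10.91 = 183.44 million.
Unemployment rate = 10.91 / 183.44 = 5.95%.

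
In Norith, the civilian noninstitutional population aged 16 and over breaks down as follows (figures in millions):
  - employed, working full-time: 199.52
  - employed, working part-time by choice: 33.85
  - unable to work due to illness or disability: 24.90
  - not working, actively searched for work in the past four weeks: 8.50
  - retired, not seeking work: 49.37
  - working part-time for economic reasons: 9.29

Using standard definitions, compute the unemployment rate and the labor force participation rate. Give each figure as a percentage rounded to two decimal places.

Unemployment rate ≈ 3.38%; labor force participation rate ≈ 77.18%.

Employed = 199.52 + 33.85 + 9.29 = 242.66 million (anyone who worked, including part-time for economic reasons, counts as employed).
Unemployed = 8.50 million.
Labor force = 242.66 + 8.50 = 251.16 million.
Not in labor force = 24.90 + 49.37 = 74.27 million (those not working and not actively searching are outside the labor force).
Civilian working-age population = 251.16 + 74.27 = 325.43 million.
Unemployment rate = 8.50 / 251.16 = 3.38%.
Labor force participation rate = 251.16 / 325.43 = 77.18%.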